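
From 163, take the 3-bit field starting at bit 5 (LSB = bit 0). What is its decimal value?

5

v = 00010100011
Shift right by 5: 000101
Mask low 3 bits: 101 = 5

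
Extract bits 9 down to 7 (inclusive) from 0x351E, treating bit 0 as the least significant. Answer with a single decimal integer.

2

v = 11010100011110
Shift right by 7: 1101010
Mask low 3 bits: 010 = 2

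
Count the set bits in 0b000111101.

5

n = 111101
Count the 1s: 1 + 1 + 1 + 1 + 1 = 5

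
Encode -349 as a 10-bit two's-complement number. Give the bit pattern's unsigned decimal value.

349 in 10 bits: 0101011101
Invert: 1010100010
Add 1:  1010100011 = 675
(Check: 2^10 - 349 = 1024 - 349 = 675.)

675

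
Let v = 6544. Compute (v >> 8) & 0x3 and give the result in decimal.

1

v = 1100110010000
Shift right by 8: 11001
Mask low 2 bits: 01 = 1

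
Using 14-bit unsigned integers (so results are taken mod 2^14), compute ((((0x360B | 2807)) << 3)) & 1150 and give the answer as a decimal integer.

1144

0x360B = 11011000001011
2807 = 00101011110111
→ | → 11111011111111 = 16127
→ << 3 (mod 2^14) → 11011111111000 = 14328
1150 = 00010001111110
→ & → 00010001111000 = 1144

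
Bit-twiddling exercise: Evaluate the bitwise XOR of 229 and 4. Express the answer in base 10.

229 = 11100101
4 = 00000100
XOR → 11100001 = 225

225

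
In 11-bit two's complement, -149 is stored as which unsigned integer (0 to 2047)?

1899

149 in 11 bits: 00010010101
Invert: 11101101010
Add 1:  11101101011 = 1899
(Check: 2^11 - 149 = 2048 - 149 = 1899.)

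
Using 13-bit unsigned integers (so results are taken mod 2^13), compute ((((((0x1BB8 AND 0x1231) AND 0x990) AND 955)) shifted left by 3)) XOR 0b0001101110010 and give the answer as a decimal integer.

1010

0x1BB8 = 1101110111000
0x1231 = 1001000110001
→ AND → 1001000110000 = 4656
0x990 = 0100110010000
→ AND → 0000000010000 = 16
955 = 0001110111011
→ AND → 0000000010000 = 16
→ shifted left by 3 (mod 2^13) → 0000010000000 = 128
0b0001101110010 = 0001101110010
→ XOR → 0001111110010 = 1010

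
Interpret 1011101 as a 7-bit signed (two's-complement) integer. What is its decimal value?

pattern = 1011101 (MSB is 1 ⇒ negative)
Invert: 0100010, add 1 → 0100011 = 35, so the value is -35.
(Equivalently: 93 - 2^7 = 93 - 128 = -35.)

-35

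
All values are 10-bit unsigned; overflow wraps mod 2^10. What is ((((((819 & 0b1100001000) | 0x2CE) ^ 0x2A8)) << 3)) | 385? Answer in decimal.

945

819 = 1100110011
0b1100001000 = 1100001000
→ & → 1100000000 = 768
0x2CE = 1011001110
→ | → 1111001110 = 974
0x2A8 = 1010101000
→ ^ → 0101100110 = 358
→ << 3 (mod 2^10) → 1100110000 = 816
385 = 0110000001
→ | → 1110110001 = 945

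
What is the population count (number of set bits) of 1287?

5

1287 = 10100000111
Count the 1s: 1 + 1 + 1 + 1 + 1 = 5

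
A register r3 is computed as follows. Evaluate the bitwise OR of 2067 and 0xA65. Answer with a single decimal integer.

2679

2067 = 100000010011
0xA65 = 101001100101
 OR → 101001110111 = 2679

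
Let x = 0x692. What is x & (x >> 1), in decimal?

512

x = 11010010010 = 1682
x>>1 = 01101001001
AND  = 01000000000 = 512
(x & (x >> 1) has a 1 wherever x has two consecutive 1 bits.)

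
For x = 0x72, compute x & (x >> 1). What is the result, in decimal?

x = 1110010 = 114
x>>1 = 0111001
AND  = 0110000 = 48
(x & (x >> 1) has a 1 wherever x has two consecutive 1 bits.)

48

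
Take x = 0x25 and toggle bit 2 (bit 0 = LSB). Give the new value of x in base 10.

33

x = 00100101
bit 2 is currently 1; toggle it via x ^ (1 << 2) = x ^ 4
→ 00100001 = 33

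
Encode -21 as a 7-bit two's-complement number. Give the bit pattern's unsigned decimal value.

107

21 in 7 bits: 0010101
Invert: 1101010
Add 1:  1101011 = 107
(Check: 2^7 - 21 = 128 - 21 = 107.)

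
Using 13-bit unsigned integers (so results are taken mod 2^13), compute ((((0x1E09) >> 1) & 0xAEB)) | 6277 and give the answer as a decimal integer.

6789

0x1E09 = 1111000001001
→ >> 1 → 0111100000100 = 3844
0xAEB = 0101011101011
→ & → 0101000000000 = 2560
6277 = 1100010000101
→ | → 1101010000101 = 6789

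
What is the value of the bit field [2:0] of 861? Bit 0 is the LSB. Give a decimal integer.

5

v = 001101011101
Shift right by 0: 001101011101
Mask low 3 bits: 101 = 5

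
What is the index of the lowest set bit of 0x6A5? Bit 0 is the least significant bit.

0

0x6A5 = 11010100101
Trailing zeros: 0, so the lowest set bit is bit 0 (value 1).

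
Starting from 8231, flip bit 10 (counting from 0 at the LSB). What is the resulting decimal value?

9255

x = 010000000100111
bit 10 is currently 0; toggle it via x ^ (1 << 10) = x ^ 1024
→ 010010000100111 = 9255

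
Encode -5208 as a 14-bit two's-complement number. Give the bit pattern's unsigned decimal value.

5208 in 14 bits: 01010001011000
Invert: 10101110100111
Add 1:  10101110101000 = 11176
(Check: 2^14 - 5208 = 16384 - 5208 = 11176.)

11176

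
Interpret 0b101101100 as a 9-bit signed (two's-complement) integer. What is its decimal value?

pattern = 101101100 (MSB is 1 ⇒ negative)
Invert: 010010011, add 1 → 010010100 = 148, so the value is -148.
(Equivalently: 364 - 2^9 = 364 - 512 = -148.)

-148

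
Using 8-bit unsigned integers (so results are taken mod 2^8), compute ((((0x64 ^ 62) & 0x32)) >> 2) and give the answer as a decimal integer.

4

0x64 = 01100100
62 = 00111110
→ ^ → 01011010 = 90
0x32 = 00110010
→ & → 00010010 = 18
→ >> 2 → 00000100 = 4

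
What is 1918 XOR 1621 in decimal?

299

1918 = 11101111110
1621 = 11001010101
XOR → 00100101011 = 299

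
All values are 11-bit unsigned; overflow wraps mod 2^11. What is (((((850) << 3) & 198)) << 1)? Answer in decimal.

850 = 01101010010
→ << 3 (mod 2^11) → 01010010000 = 656
198 = 00011000110
→ & → 00010000000 = 128
→ << 1 (mod 2^11) → 00100000000 = 256

256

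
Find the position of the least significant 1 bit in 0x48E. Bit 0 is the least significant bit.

1

0x48E = 10010001110
Trailing zeros: 1, so the lowest set bit is bit 1 (value 2).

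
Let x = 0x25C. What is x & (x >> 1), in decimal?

12

x = 1001011100 = 604
x>>1 = 0100101110
AND  = 0000001100 = 12
(x & (x >> 1) has a 1 wherever x has two consecutive 1 bits.)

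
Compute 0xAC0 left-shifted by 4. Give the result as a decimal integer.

0xAC0 = 0000101011000000
shift left by 4 → 1010110000000000 = 44032
(equivalently, 2752 × 2^4 = 2752 × 16)

44032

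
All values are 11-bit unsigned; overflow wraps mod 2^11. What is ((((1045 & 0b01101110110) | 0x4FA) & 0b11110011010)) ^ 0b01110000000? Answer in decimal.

1818

1045 = 10000010101
0b01101110110 = 01101110110
→ & → 00000010100 = 20
0x4FA = 10011111010
→ | → 10011111110 = 1278
0b11110011010 = 11110011010
→ & → 10010011010 = 1178
0b01110000000 = 01110000000
→ ^ → 11100011010 = 1818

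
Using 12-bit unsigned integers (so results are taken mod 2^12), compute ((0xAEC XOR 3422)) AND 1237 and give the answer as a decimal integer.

0xAEC = 101011101100
3422 = 110101011110
→ XOR → 011110110010 = 1970
1237 = 010011010101
→ AND → 010010010000 = 1168

1168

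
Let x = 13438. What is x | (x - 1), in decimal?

13439

x = 11010001111110 = 13438
x - 1 = 11010001111101
OR    = 11010001111111 = 13439
(x | (x - 1) sets all bits below the lowest set bit.)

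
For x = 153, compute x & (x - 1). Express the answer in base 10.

152

x = 10011001 = 153
x - 1 = 10011000
AND   = 10011000 = 152
(x & (x - 1) clears the lowest set bit of x.)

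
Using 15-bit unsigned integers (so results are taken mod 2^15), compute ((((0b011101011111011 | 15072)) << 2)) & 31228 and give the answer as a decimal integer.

27116

0b011101011111011 = 011101011111011
15072 = 011101011100000
→ | → 011101011111011 = 15099
→ << 2 (mod 2^15) → 110101111101100 = 27628
31228 = 111100111111100
→ & → 110100111101100 = 27116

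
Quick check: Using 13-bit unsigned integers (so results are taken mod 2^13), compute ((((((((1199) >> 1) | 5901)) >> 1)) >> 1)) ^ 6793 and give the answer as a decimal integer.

1199 = 0010010101111
→ >> 1 → 0001001010111 = 599
5901 = 1011100001101
→ | → 1011101011111 = 5983
→ >> 1 → 0101110101111 = 2991
→ >> 1 → 0010111010111 = 1495
6793 = 1101010001001
→ ^ → 1111101011110 = 8030

8030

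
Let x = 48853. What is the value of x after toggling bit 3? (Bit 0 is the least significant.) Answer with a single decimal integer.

48861

x = 1011111011010101
bit 3 is currently 0; toggle it via x ^ (1 << 3) = x ^ 8
→ 1011111011011101 = 48861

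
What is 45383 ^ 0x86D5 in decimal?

14226

45383 = 1011000101000111
0x86D5 = 1000011011010101
XOR → 0011011110010010 = 14226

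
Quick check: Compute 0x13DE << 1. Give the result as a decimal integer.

0x13DE = 01001111011110
shift left by 1 → 10011110111100 = 10172
(equivalently, 5086 × 2^1 = 5086 × 2)

10172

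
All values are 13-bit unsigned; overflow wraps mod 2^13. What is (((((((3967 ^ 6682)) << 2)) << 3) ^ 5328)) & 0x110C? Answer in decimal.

4096

3967 = 0111101111111
6682 = 1101000011010
→ ^ → 1010101100101 = 5477
→ << 2 (mod 2^13) → 1010110010100 = 5524
→ << 3 (mod 2^13) → 0110010100000 = 3232
5328 = 1010011010000
→ ^ → 1100001110000 = 6256
0x110C = 1000100001100
→ & → 1000000000000 = 4096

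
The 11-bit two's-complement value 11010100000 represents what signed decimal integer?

pattern = 11010100000 (MSB is 1 ⇒ negative)
Invert: 00101011111, add 1 → 00101100000 = 352, so the value is -352.
(Equivalently: 1696 - 2^11 = 1696 - 2048 = -352.)

-352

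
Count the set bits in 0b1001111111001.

n = 1001111111001
Count the 1s: 1 + 1 + 1 + 1 + 1 + 1 + 1 + 1 + 1 = 9

9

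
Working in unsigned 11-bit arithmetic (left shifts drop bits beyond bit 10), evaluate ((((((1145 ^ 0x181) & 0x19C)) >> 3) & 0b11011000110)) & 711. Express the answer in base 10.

1145 = 10001111001
0x181 = 00110000001
→ ^ → 10111111000 = 1528
0x19C = 00110011100
→ & → 00110011000 = 408
→ >> 3 → 00000110011 = 51
0b11011000110 = 11011000110
→ & → 00000000010 = 2
711 = 01011000111
→ & → 00000000010 = 2

2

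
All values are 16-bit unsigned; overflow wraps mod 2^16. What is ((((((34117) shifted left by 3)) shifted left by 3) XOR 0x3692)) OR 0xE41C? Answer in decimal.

34117 = 1000010101000101
→ shifted left by 3 (mod 2^16) → 0010101000101000 = 10792
→ shifted left by 3 (mod 2^16) → 0101000101000000 = 20800
0x3692 = 0011011010010010
→ XOR → 0110011111010010 = 26578
0xE41C = 1110010000011100
→ OR → 1110011111011110 = 59358

59358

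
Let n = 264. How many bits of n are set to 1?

2

264 = 100001000
Count the 1s: 1 + 1 = 2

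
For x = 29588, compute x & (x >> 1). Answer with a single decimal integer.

12672

x = 111001110010100 = 29588
x>>1 = 011100111001010
AND  = 011000110000000 = 12672
(x & (x >> 1) has a 1 wherever x has two consecutive 1 bits.)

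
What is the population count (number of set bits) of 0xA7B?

8

0xA7B = 101001111011
Count the 1s: 1 + 1 + 1 + 1 + 1 + 1 + 1 + 1 = 8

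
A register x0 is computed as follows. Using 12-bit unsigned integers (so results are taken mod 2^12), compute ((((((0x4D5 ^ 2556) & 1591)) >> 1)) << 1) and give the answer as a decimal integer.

0x4D5 = 010011010101
2556 = 100111111100
→ ^ → 110100101001 = 3369
1591 = 011000110111
→ & → 010000100001 = 1057
→ >> 1 → 001000010000 = 528
→ << 1 (mod 2^12) → 010000100000 = 1056

1056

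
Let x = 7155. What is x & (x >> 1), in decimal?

x = 1101111110011 = 7155
x>>1 = 0110111111001
AND  = 0100111110001 = 2545
(x & (x >> 1) has a 1 wherever x has two consecutive 1 bits.)

2545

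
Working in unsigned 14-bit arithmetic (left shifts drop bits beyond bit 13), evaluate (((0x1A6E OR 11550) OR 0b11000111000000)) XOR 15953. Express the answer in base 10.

431

0x1A6E = 01101001101110
11550 = 10110100011110
→ OR → 11111101111110 = 16254
0b11000111000000 = 11000111000000
→ OR → 11111111111110 = 16382
15953 = 11111001010001
→ XOR → 00000110101111 = 431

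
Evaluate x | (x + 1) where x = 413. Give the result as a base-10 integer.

x = 110011101 = 413
x + 1 = 110011110
OR    = 110011111 = 415
(x | (x + 1) sets the lowest cleared bit.)

415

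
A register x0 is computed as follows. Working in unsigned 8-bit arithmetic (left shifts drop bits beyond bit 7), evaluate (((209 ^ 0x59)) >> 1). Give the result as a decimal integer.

209 = 11010001
0x59 = 01011001
→ ^ → 10001000 = 136
→ >> 1 → 01000100 = 68

68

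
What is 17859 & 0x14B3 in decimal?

17859 = 100010111000011
0x14B3 = 001010010110011
AND → 000010010000011 = 1155

1155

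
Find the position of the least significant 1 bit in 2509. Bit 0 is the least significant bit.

2509 = 100111001101
Trailing zeros: 0, so the lowest set bit is bit 0 (value 1).

0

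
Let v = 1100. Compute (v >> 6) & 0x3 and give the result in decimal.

1

v = 10001001100
Shift right by 6: 10001
Mask low 2 bits: 01 = 1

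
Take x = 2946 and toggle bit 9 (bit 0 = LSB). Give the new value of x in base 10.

2434

x = 101110000010
bit 9 is currently 1; toggle it via x ^ (1 << 9) = x ^ 512
→ 100110000010 = 2434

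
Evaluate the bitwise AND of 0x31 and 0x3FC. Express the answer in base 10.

48

0x31 = 0000110001
0x3FC = 1111111100
AND → 0000110000 = 48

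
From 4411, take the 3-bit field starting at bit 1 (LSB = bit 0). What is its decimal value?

5

v = 1000100111011
Shift right by 1: 100010011101
Mask low 3 bits: 101 = 5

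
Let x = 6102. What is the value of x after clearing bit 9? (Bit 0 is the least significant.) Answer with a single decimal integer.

x = 1011111010110
bit 9 is currently 1; clear it via x & ~(1 << 9) = x & ~512
→ 1010111010110 = 5590

5590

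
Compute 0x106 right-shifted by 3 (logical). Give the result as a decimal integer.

32

0x106 = 100000110
shift right by 3 → 000100000 = 32
(equivalently, floor(262 / 8))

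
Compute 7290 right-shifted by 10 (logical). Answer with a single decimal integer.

7

7290 = 1110001111010
shift right by 10 → 0000000000111 = 7
(equivalently, floor(7290 / 1024))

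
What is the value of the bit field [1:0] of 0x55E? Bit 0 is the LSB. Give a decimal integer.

2

v = 10101011110
Shift right by 0: 10101011110
Mask low 2 bits: 10 = 2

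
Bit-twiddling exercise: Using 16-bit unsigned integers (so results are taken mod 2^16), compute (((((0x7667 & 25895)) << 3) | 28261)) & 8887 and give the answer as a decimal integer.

8757

0x7667 = 0111011001100111
25895 = 0110010100100111
→ & → 0110010000100111 = 25639
→ << 3 (mod 2^16) → 0010000100111000 = 8504
28261 = 0110111001100101
→ | → 0110111101111101 = 28541
8887 = 0010001010110111
→ & → 0010001000110101 = 8757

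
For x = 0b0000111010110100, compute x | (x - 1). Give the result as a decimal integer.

3767

x = 111010110100 = 3764
x - 1 = 111010110011
OR    = 111010110111 = 3767
(x | (x - 1) sets all bits below the lowest set bit.)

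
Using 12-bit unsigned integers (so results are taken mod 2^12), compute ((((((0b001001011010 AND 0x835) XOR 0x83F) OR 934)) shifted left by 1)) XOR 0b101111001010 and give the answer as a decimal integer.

0b001001011010 = 001001011010
0x835 = 100000110101
→ AND → 000000010000 = 16
0x83F = 100000111111
→ XOR → 100000101111 = 2095
934 = 001110100110
→ OR → 101110101111 = 2991
→ shifted left by 1 (mod 2^12) → 011101011110 = 1886
0b101111001010 = 101111001010
→ XOR → 110010010100 = 3220

3220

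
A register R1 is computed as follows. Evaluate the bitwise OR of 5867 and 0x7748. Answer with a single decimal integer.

5867 = 001011011101011
0x7748 = 111011101001000
 OR → 111011111101011 = 30699

30699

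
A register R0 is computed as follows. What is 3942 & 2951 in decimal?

2822

3942 = 111101100110
2951 = 101110000111
AND → 101100000110 = 2822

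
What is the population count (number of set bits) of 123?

123 = 1111011
Count the 1s: 1 + 1 + 1 + 1 + 1 + 1 = 6

6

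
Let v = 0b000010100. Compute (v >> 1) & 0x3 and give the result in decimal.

2

v = 000010100
Shift right by 1: 00001010
Mask low 2 bits: 10 = 2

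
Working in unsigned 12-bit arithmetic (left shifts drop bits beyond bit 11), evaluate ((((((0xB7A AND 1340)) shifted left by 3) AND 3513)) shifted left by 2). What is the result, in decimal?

1536

0xB7A = 101101111010
1340 = 010100111100
→ AND → 000100111000 = 312
→ shifted left by 3 (mod 2^12) → 100111000000 = 2496
3513 = 110110111001
→ AND → 100110000000 = 2432
→ shifted left by 2 (mod 2^12) → 011000000000 = 1536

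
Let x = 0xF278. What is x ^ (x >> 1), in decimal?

x = 1111001001111000 = 62072
x>>1 = 0111100100111100
XOR  = 1000101101000100 = 35652
(x ^ (x >> 1) gives the standard binary-reflected Gray code of x.)

35652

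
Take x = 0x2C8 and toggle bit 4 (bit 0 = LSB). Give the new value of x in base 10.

728

x = 1011001000
bit 4 is currently 0; toggle it via x ^ (1 << 4) = x ^ 16
→ 1011011000 = 728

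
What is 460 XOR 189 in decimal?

460 = 111001100
189 = 010111101
XOR → 101110001 = 369

369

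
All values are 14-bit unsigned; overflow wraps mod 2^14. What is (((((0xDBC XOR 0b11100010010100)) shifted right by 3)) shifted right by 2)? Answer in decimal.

0xDBC = 00110110111100
0b11100010010100 = 11100010010100
→ XOR → 11010100101000 = 13608
→ shifted right by 3 → 00011010100101 = 1701
→ shifted right by 2 → 00000110101001 = 425

425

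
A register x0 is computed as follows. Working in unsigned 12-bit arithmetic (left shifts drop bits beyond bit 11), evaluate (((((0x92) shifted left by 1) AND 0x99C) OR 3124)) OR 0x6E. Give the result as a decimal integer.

3454

0x92 = 000010010010
→ shifted left by 1 (mod 2^12) → 000100100100 = 292
0x99C = 100110011100
→ AND → 000100000100 = 260
3124 = 110000110100
→ OR → 110100110100 = 3380
0x6E = 000001101110
→ OR → 110101111110 = 3454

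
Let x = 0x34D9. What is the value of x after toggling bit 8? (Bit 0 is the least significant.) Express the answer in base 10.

13785

x = 11010011011001
bit 8 is currently 0; toggle it via x ^ (1 << 8) = x ^ 256
→ 11010111011001 = 13785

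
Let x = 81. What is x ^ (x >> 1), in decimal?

x = 1010001 = 81
x>>1 = 0101000
XOR  = 1111001 = 121
(x ^ (x >> 1) gives the standard binary-reflected Gray code of x.)

121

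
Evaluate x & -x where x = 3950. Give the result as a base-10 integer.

x = 111101101110 = 3950
-x (two's complement) = …000010010010
AND   = 000000000010 = 2
(x & -x isolates the lowest set bit of x.)

2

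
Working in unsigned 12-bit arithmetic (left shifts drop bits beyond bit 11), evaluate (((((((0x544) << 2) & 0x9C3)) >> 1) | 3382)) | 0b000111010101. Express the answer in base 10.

0x544 = 010101000100
→ << 2 (mod 2^12) → 010100010000 = 1296
0x9C3 = 100111000011
→ & → 000100000000 = 256
→ >> 1 → 000010000000 = 128
3382 = 110100110110
→ | → 110110110110 = 3510
0b000111010101 = 000111010101
→ | → 110111110111 = 3575

3575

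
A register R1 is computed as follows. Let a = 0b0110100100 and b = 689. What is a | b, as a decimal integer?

a = 0110100100
689 = 1010110001
 OR → 1110110101 = 949

949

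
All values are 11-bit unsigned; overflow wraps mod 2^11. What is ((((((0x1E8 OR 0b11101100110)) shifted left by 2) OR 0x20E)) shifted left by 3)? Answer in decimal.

1520

0x1E8 = 00111101000
0b11101100110 = 11101100110
→ OR → 11111101110 = 2030
→ shifted left by 2 (mod 2^11) → 11110111000 = 1976
0x20E = 01000001110
→ OR → 11110111110 = 1982
→ shifted left by 3 (mod 2^11) → 10111110000 = 1520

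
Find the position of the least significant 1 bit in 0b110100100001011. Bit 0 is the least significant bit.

0b110100100001011 = 110100100001011
Trailing zeros: 0, so the lowest set bit is bit 0 (value 1).

0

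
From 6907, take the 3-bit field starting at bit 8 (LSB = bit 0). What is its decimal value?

2

v = 01101011111011
Shift right by 8: 011010
Mask low 3 bits: 010 = 2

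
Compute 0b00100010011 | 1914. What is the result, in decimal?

1915

a = 00100010011
1914 = 11101111010
 OR → 11101111011 = 1915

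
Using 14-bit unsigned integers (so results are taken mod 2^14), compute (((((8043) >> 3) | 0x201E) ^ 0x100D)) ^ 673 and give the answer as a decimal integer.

8043 = 01111101101011
→ >> 3 → 00001111101101 = 1005
0x201E = 10000000011110
→ | → 10001111111111 = 9215
0x100D = 01000000001101
→ ^ → 11001111110010 = 13298
673 = 00001010100001
→ ^ → 11000101010011 = 12627

12627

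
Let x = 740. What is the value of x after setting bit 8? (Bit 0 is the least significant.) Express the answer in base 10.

996

x = 1011100100
bit 8 is currently 0; set it via x | (1 << 8) = x | 256
→ 1111100100 = 996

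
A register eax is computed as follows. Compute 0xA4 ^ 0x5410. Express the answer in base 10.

0xA4 = 000000010100100
0x5410 = 101010000010000
XOR → 101010010110100 = 21684

21684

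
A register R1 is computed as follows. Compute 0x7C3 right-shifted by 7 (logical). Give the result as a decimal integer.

0x7C3 = 11111000011
shift right by 7 → 00000001111 = 15
(equivalently, floor(1987 / 128))

15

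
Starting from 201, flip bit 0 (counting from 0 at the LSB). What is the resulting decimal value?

x = 11001001
bit 0 is currently 1; toggle it via x ^ (1 << 0) = x ^ 1
→ 11001000 = 200

200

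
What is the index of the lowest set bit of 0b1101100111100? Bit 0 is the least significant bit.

2

0b1101100111100 = 1101100111100
Trailing zeros: 2, so the lowest set bit is bit 2 (value 4).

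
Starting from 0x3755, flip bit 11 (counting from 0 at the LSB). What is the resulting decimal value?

x = 011011101010101
bit 11 is currently 0; toggle it via x ^ (1 << 11) = x ^ 2048
→ 011111101010101 = 16213

16213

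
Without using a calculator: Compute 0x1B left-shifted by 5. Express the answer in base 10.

864

0x1B = 0000011011
shift left by 5 → 1101100000 = 864
(equivalently, 27 × 2^5 = 27 × 32)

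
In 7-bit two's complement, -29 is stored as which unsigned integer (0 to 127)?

99

29 in 7 bits: 0011101
Invert: 1100010
Add 1:  1100011 = 99
(Check: 2^7 - 29 = 128 - 29 = 99.)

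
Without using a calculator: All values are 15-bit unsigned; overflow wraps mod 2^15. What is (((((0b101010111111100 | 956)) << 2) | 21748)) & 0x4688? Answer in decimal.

18048

0b101010111111100 = 101010111111100
956 = 000001110111100
→ | → 101011111111100 = 22524
→ << 2 (mod 2^15) → 101111111110000 = 24560
21748 = 101010011110100
→ | → 101111111110100 = 24564
0x4688 = 100011010001000
→ & → 100011010000000 = 18048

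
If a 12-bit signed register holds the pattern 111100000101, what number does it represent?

-251

pattern = 111100000101 (MSB is 1 ⇒ negative)
Invert: 000011111010, add 1 → 000011111011 = 251, so the value is -251.
(Equivalently: 3845 - 2^12 = 3845 - 4096 = -251.)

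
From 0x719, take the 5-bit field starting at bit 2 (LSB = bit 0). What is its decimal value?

6

v = 00011100011001
Shift right by 2: 000111000110
Mask low 5 bits: 00110 = 6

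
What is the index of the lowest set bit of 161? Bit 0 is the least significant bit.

161 = 10100001
Trailing zeros: 0, so the lowest set bit is bit 0 (value 1).

0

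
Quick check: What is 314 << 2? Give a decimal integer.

1256

314 = 00100111010
shift left by 2 → 10011101000 = 1256
(equivalently, 314 × 2^2 = 314 × 4)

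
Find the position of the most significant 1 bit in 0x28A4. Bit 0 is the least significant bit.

0x28A4 = 10100010100100
The topmost 1 is at position 13 (since 2^13 = 8192 ≤ 10404 < 16384).

13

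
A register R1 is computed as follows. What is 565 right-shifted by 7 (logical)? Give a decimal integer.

4

565 = 1000110101
shift right by 7 → 0000000100 = 4
(equivalently, floor(565 / 128))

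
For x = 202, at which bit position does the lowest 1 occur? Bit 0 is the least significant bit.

1

202 = 11001010
Trailing zeros: 1, so the lowest set bit is bit 1 (value 2).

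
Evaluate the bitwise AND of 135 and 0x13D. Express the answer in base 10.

5

135 = 010000111
0x13D = 100111101
AND → 000000101 = 5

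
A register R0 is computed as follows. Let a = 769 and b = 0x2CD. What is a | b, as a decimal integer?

769 = 1100000001
0x2CD = 1011001101
 OR → 1111001101 = 973

973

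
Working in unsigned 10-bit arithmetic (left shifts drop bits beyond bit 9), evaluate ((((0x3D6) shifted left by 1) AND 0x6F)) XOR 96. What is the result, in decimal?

76

0x3D6 = 1111010110
→ shifted left by 1 (mod 2^10) → 1110101100 = 940
0x6F = 0001101111
→ AND → 0000101100 = 44
96 = 0001100000
→ XOR → 0001001100 = 76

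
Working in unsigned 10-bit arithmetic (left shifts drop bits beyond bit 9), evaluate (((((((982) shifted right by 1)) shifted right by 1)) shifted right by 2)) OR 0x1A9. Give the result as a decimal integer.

982 = 1111010110
→ shifted right by 1 → 0111101011 = 491
→ shifted right by 1 → 0011110101 = 245
→ shifted right by 2 → 0000111101 = 61
0x1A9 = 0110101001
→ OR → 0110111101 = 445

445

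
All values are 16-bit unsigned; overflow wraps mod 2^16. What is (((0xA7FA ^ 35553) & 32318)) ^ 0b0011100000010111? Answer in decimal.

0xA7FA = 1010011111111010
35553 = 1000101011100001
→ ^ → 0010110100011011 = 11547
32318 = 0111111000111110
→ & → 0010110000011010 = 11290
0b0011100000010111 = 0011100000010111
→ ^ → 0001010000001101 = 5133

5133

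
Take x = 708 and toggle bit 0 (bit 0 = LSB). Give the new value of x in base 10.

x = 1011000100
bit 0 is currently 0; toggle it via x ^ (1 << 0) = x ^ 1
→ 1011000101 = 709

709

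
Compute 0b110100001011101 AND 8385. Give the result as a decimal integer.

a = 110100001011101
8385 = 010000011000001
AND → 010000001000001 = 8257

8257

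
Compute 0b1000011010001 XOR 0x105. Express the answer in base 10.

a = 1000011010001
0x105 = 0000100000101
XOR → 1000111010100 = 4564

4564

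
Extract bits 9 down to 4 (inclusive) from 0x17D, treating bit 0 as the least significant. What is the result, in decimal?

v = 0101111101
Shift right by 4: 010111
Mask low 6 bits: 010111 = 23

23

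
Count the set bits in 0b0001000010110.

4

n = 1000010110
Count the 1s: 1 + 1 + 1 + 1 = 4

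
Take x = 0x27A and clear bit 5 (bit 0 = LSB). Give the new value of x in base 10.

602

x = 1001111010
bit 5 is currently 1; clear it via x & ~(1 << 5) = x & ~32
→ 1001011010 = 602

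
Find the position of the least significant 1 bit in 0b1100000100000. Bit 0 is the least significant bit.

0b1100000100000 = 1100000100000
Trailing zeros: 5, so the lowest set bit is bit 5 (value 32).

5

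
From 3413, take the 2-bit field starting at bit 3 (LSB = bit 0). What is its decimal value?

v = 110101010101
Shift right by 3: 110101010
Mask low 2 bits: 10 = 2

2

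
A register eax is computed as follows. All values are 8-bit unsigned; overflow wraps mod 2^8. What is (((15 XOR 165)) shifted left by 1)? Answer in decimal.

84

15 = 00001111
165 = 10100101
→ XOR → 10101010 = 170
→ shifted left by 1 (mod 2^8) → 01010100 = 84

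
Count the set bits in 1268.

6

1268 = 10011110100
Count the 1s: 1 + 1 + 1 + 1 + 1 + 1 = 6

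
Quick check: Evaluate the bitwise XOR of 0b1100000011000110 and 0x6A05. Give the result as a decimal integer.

43715

a = 1100000011000110
0x6A05 = 0110101000000101
XOR → 1010101011000011 = 43715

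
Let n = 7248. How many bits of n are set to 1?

5

7248 = 1110001010000
Count the 1s: 1 + 1 + 1 + 1 + 1 = 5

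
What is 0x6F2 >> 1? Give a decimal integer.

889

0x6F2 = 11011110010
shift right by 1 → 01101111001 = 889
(equivalently, floor(1778 / 2))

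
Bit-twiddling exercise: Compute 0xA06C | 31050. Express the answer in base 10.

0xA06C = 1010000001101100
31050 = 0111100101001010
 OR → 1111100101101110 = 63854

63854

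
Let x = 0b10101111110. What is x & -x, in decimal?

2

x = 10101111110 = 1406
-x (two's complement) = …01010000010
AND   = 00000000010 = 2
(x & -x isolates the lowest set bit of x.)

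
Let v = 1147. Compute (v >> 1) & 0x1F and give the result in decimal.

29

v = 10001111011
Shift right by 1: 1000111101
Mask low 5 bits: 11101 = 29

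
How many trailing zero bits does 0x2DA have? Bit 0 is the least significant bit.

1

0x2DA = 1011011010
Trailing zeros: 1, so the lowest set bit is bit 1 (value 2).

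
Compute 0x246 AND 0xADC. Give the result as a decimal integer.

0x246 = 001001000110
0xADC = 101011011100
AND → 001001000100 = 580

580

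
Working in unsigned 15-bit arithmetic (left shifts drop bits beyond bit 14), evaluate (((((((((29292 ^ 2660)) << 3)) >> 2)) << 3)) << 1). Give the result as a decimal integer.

29292 = 111001001101100
2660 = 000101001100100
→ ^ → 111100000001000 = 30728
→ << 3 (mod 2^15) → 100000001000000 = 16448
→ >> 2 → 001000000010000 = 4112
→ << 3 (mod 2^15) → 000000010000000 = 128
→ << 1 (mod 2^15) → 000000100000000 = 256

256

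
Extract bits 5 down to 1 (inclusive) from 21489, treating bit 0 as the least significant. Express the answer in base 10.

24

v = 101001111110001
Shift right by 1: 10100111111000
Mask low 5 bits: 11000 = 24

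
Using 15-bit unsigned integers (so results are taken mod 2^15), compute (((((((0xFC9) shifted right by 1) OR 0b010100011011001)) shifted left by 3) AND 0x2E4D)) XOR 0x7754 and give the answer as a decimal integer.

22812

0xFC9 = 000111111001001
→ shifted right by 1 → 000011111100100 = 2020
0b010100011011001 = 010100011011001
→ OR → 010111111111101 = 12285
→ shifted left by 3 (mod 2^15) → 111111111101000 = 32744
0x2E4D = 010111001001101
→ AND → 010111001001000 = 11848
0x7754 = 111011101010100
→ XOR → 101100100011100 = 22812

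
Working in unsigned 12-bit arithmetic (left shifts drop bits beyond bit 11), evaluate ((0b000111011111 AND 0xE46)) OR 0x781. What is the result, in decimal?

1991

0b000111011111 = 000111011111
0xE46 = 111001000110
→ AND → 000001000110 = 70
0x781 = 011110000001
→ OR → 011111000111 = 1991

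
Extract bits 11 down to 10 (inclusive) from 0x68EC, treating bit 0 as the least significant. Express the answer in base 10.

v = 110100011101100
Shift right by 10: 11010
Mask low 2 bits: 10 = 2

2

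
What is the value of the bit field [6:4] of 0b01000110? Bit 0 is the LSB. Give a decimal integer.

v = 01000110
Shift right by 4: 0100
Mask low 3 bits: 100 = 4

4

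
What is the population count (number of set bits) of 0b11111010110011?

n = 11111010110011
Count the 1s: 1 + 1 + 1 + 1 + 1 + 1 + 1 + 1 + 1 + 1 = 10

10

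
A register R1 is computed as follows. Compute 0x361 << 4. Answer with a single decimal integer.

0x361 = 00001101100001
shift left by 4 → 11011000010000 = 13840
(equivalently, 865 × 2^4 = 865 × 16)

13840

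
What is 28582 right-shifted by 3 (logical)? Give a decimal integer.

3572

28582 = 110111110100110
shift right by 3 → 000110111110100 = 3572
(equivalently, floor(28582 / 8))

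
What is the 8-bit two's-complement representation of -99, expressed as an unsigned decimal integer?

157

99 in 8 bits: 01100011
Invert: 10011100
Add 1:  10011101 = 157
(Check: 2^8 - 99 = 256 - 99 = 157.)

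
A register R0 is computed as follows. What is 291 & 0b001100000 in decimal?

291 = 100100011
b = 001100000
AND → 000100000 = 32

32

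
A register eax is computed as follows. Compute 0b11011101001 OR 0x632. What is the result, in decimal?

1787

a = 11011101001
0x632 = 11000110010
 OR → 11011111011 = 1787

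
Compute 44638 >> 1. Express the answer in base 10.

22319

44638 = 1010111001011110
shift right by 1 → 0101011100101111 = 22319
(equivalently, floor(44638 / 2))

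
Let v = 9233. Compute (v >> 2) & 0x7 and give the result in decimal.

v = 10010000010001
Shift right by 2: 100100000100
Mask low 3 bits: 100 = 4

4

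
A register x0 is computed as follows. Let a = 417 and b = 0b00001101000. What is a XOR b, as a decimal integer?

457

417 = 110100001
b = 001101000
XOR → 111001001 = 457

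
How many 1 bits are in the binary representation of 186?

186 = 10111010
Count the 1s: 1 + 1 + 1 + 1 + 1 = 5

5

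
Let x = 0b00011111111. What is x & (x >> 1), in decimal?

x = 11111111 = 255
x>>1 = 01111111
AND  = 01111111 = 127
(x & (x >> 1) has a 1 wherever x has two consecutive 1 bits.)

127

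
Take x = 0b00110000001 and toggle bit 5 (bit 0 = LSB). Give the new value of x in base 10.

417

x = 00110000001
bit 5 is currently 0; toggle it via x ^ (1 << 5) = x ^ 32
→ 00110100001 = 417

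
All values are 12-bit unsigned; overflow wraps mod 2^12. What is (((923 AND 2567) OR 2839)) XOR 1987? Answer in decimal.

3284

923 = 001110011011
2567 = 101000000111
→ AND → 001000000011 = 515
2839 = 101100010111
→ OR → 101100010111 = 2839
1987 = 011111000011
→ XOR → 110011010100 = 3284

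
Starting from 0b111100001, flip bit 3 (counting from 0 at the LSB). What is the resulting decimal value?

x = 111100001
bit 3 is currently 0; toggle it via x ^ (1 << 3) = x ^ 8
→ 111101001 = 489

489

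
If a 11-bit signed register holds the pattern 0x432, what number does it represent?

pattern = 10000110010 (MSB is 1 ⇒ negative)
Invert: 01111001101, add 1 → 01111001110 = 974, so the value is -974.
(Equivalently: 1074 - 2^11 = 1074 - 2048 = -974.)

-974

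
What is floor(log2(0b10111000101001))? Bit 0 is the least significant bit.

13

0b10111000101001 = 10111000101001
The topmost 1 is at position 13 (since 2^13 = 8192 ≤ 11817 < 16384).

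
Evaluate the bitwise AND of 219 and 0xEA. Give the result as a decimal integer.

219 = 11011011
0xEA = 11101010
AND → 11001010 = 202

202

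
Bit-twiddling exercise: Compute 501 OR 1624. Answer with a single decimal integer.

2045

501 = 00111110101
1624 = 11001011000
 OR → 11111111101 = 2045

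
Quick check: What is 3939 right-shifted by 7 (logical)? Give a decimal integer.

3939 = 111101100011
shift right by 7 → 000000011110 = 30
(equivalently, floor(3939 / 128))

30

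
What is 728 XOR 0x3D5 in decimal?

728 = 1011011000
0x3D5 = 1111010101
XOR → 0100001101 = 269

269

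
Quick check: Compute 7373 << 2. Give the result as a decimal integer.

29492

7373 = 001110011001101
shift left by 2 → 111001100110100 = 29492
(equivalently, 7373 × 2^2 = 7373 × 4)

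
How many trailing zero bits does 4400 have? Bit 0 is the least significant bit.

4400 = 1000100110000
Trailing zeros: 4, so the lowest set bit is bit 4 (value 16).

4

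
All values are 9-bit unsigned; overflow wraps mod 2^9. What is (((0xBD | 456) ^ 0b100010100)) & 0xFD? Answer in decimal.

0xBD = 010111101
456 = 111001000
→ | → 111111101 = 509
0b100010100 = 100010100
→ ^ → 011101001 = 233
0xFD = 011111101
→ & → 011101001 = 233

233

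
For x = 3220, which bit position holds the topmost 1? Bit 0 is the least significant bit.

11

3220 = 110010010100
The topmost 1 is at position 11 (since 2^11 = 2048 ≤ 3220 < 4096).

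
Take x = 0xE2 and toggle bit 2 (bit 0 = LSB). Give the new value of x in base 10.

x = 00011100010
bit 2 is currently 0; toggle it via x ^ (1 << 2) = x ^ 4
→ 00011100110 = 230

230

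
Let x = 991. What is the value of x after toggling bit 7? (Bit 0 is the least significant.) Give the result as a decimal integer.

x = 01111011111
bit 7 is currently 1; toggle it via x ^ (1 << 7) = x ^ 128
→ 01101011111 = 863

863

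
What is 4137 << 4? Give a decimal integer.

4137 = 00001000000101001
shift left by 4 → 10000001010010000 = 66192
(equivalently, 4137 × 2^4 = 4137 × 16)

66192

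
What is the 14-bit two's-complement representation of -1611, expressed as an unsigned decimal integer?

14773

1611 in 14 bits: 00011001001011
Invert: 11100110110100
Add 1:  11100110110101 = 14773
(Check: 2^14 - 1611 = 16384 - 1611 = 14773.)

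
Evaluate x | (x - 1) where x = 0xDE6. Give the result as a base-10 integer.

x = 110111100110 = 3558
x - 1 = 110111100101
OR    = 110111100111 = 3559
(x | (x - 1) sets all bits below the lowest set bit.)

3559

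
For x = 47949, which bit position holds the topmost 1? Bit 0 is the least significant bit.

15

47949 = 1011101101001101
The topmost 1 is at position 15 (since 2^15 = 32768 ≤ 47949 < 65536).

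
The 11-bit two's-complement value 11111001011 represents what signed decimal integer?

-53

pattern = 11111001011 (MSB is 1 ⇒ negative)
Invert: 00000110100, add 1 → 00000110101 = 53, so the value is -53.
(Equivalently: 1995 - 2^11 = 1995 - 2048 = -53.)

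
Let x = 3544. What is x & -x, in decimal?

8

x = 110111011000 = 3544
-x (two's complement) = …001000101000
AND   = 000000001000 = 8
(x & -x isolates the lowest set bit of x.)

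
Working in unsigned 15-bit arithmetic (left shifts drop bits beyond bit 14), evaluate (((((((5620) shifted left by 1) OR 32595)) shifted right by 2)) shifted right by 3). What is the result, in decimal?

1023

5620 = 001010111110100
→ shifted left by 1 (mod 2^15) → 010101111101000 = 11240
32595 = 111111101010011
→ OR → 111111111111011 = 32763
→ shifted right by 2 → 001111111111110 = 8190
→ shifted right by 3 → 000001111111111 = 1023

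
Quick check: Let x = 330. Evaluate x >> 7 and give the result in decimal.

2

330 = 101001010
shift right by 7 → 000000010 = 2
(equivalently, floor(330 / 128))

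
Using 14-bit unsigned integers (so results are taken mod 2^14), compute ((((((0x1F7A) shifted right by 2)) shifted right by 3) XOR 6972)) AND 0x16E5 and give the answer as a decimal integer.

4805

0x1F7A = 01111101111010
→ shifted right by 2 → 00011111011110 = 2014
→ shifted right by 3 → 00000011111011 = 251
6972 = 01101100111100
→ XOR → 01101111000111 = 7111
0x16E5 = 01011011100101
→ AND → 01001011000101 = 4805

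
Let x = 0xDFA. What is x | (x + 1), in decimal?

3579

x = 110111111010 = 3578
x + 1 = 110111111011
OR    = 110111111011 = 3579
(x | (x + 1) sets the lowest cleared bit.)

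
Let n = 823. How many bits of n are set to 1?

823 = 1100110111
Count the 1s: 1 + 1 + 1 + 1 + 1 + 1 + 1 = 7

7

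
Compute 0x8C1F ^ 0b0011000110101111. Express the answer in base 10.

0x8C1F = 1000110000011111
b = 0011000110101111
XOR → 1011110110110000 = 48560

48560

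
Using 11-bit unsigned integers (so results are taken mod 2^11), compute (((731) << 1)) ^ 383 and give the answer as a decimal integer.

1225

731 = 01011011011
→ << 1 (mod 2^11) → 10110110110 = 1462
383 = 00101111111
→ ^ → 10011001001 = 1225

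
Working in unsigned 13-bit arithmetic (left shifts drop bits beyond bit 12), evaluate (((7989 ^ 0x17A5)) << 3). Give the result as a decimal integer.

7989 = 1111100110101
0x17A5 = 1011110100101
→ ^ → 0100010010000 = 2192
→ << 3 (mod 2^13) → 0010010000000 = 1152

1152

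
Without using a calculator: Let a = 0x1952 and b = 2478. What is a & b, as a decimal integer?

0x1952 = 1100101010010
2478 = 0100110101110
AND → 0100100000010 = 2306

2306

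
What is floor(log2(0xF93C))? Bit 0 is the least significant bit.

0xF93C = 1111100100111100
The topmost 1 is at position 15 (since 2^15 = 32768 ≤ 63804 < 65536).

15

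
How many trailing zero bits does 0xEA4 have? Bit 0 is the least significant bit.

2

0xEA4 = 111010100100
Trailing zeros: 2, so the lowest set bit is bit 2 (value 4).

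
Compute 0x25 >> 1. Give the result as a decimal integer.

0x25 = 100101
shift right by 1 → 010010 = 18
(equivalently, floor(37 / 2))

18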